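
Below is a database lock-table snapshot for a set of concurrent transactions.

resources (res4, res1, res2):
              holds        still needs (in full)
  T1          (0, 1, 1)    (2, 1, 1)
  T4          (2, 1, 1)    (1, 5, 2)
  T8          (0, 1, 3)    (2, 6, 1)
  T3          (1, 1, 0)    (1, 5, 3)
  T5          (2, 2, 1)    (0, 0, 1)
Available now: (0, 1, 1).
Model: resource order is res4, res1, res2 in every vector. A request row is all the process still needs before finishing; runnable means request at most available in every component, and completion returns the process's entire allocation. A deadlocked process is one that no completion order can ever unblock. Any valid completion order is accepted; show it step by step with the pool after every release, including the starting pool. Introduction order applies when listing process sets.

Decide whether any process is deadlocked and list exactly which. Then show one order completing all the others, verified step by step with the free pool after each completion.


The deadlocked set is T4, T8 and T3.
Key observation: once T5, T1 finish, the pool peaks at (2, 4, 3) — and every remaining process still needs more res1 than that.
The rest can finish in the order T5, T1. Step-by-step check:
  pool = (0, 1, 1)
  T5: need (0, 0, 1) fits (0, 1, 1); releases (2, 2, 1), pool now (2, 3, 2)
  T1: need (2, 1, 1) fits (2, 3, 2); releases (0, 1, 1), pool now (2, 4, 3)
None of the blocked processes ever fits:
  blocked: T4 wants (1, 5, 2), pool (2, 4, 3) — not enough res1
  blocked: T8 wants (2, 6, 1), pool (2, 4, 3) — not enough res1
  blocked: T3 wants (1, 5, 3), pool (2, 4, 3) — not enough res1


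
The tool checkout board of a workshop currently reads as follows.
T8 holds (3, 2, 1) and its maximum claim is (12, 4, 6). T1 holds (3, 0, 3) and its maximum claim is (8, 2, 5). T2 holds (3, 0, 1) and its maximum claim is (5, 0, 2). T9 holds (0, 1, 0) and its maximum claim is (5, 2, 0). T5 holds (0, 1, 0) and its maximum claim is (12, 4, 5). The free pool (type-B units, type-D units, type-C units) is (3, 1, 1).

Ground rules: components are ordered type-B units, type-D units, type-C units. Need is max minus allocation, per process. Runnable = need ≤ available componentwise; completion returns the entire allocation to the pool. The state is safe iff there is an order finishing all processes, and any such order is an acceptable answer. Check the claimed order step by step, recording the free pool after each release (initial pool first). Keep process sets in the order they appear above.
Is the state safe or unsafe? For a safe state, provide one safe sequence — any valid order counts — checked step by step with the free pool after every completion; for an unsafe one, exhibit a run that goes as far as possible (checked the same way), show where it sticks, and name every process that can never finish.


SAFE. One safe sequence: T2, T9, T1, T8, T5.
Key observation: the first exact fit in this order is T2 — it needs (2, 0, 1) with (3, 1, 1) free, meeting a requested resource to the last unit.
Step-by-step check:
  pool = (3, 1, 1)
  run T2 (needs (2, 0, 1), free (3, 1, 1)); after release of (3, 0, 1) the pool is (6, 1, 2)
  run T9 (needs (5, 1, 0), free (6, 1, 2)); after release of (0, 1, 0) the pool is (6, 2, 2)
  run T1 (needs (5, 2, 2), free (6, 2, 2)); after release of (3, 0, 3) the pool is (9, 2, 5)
  run T8 (needs (9, 2, 5), free (9, 2, 5)); after release of (3, 2, 1) the pool is (12, 4, 6)
  run T5 (needs (12, 3, 5), free (12, 4, 6)); after release of (0, 1, 0) the pool is (12, 5, 6)


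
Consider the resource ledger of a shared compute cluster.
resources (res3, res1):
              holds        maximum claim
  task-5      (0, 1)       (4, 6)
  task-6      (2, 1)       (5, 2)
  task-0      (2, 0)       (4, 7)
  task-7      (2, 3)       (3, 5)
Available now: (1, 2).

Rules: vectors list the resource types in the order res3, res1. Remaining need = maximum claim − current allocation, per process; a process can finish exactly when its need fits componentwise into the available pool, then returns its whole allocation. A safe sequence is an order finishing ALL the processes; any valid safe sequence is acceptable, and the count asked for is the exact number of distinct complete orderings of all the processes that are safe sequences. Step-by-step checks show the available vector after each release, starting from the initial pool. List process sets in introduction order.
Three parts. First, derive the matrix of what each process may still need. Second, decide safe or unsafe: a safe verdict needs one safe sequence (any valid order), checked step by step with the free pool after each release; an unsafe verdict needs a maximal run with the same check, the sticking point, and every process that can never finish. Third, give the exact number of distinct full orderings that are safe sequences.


(1) Need matrix, components ordered res3, res1:
  task-5: (4, 5)
  task-6: (3, 1)
  task-0: (2, 7)
  task-7: (1, 2)
(2) SAFE, for example via the order task-7, task-6, task-5, task-0.
Key observation: at task-7 the run first touches a limit — (1, 2) against (1, 2), exact on a resource it actually requests.
Walking it through:
  pool = (1, 2)
  task-7 needs (1, 2) <= (1, 2) -> finishes; pool += (2, 3) = (3, 5)
  task-6 needs (3, 1) <= (3, 5) -> finishes; pool += (2, 1) = (5, 6)
  task-5 needs (4, 5) <= (5, 6) -> finishes; pool += (0, 1) = (5, 7)
  task-0 needs (2, 7) <= (5, 7) -> finishes; pool += (2, 0) = (7, 7)
(3) The exact count: 1 of the possible complete orderings is a safe sequence.


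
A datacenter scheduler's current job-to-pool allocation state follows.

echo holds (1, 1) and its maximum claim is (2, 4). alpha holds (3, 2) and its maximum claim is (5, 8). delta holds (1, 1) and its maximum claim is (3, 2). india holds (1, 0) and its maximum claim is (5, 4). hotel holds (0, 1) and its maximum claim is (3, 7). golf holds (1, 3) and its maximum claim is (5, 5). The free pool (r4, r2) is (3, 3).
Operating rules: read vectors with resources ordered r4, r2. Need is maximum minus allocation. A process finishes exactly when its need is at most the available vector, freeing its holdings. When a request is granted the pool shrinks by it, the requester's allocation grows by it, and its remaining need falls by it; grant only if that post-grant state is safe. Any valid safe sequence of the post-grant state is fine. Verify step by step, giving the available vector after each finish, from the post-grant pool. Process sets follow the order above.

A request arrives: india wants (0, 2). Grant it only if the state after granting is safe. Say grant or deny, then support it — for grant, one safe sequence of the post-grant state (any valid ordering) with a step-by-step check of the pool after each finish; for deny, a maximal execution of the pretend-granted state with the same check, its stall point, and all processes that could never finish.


GRANT — the state after the grant stays safe, e.g. via delta, golf, india, echo, hotel, alpha.
Key observation: the transfer keeps a workable pool ((3, 1)); delta starts the safe sequence.
Check on the post-grant state, step by step:
  pool = (3, 1)
  delta: need (2, 1) fits (3, 1); releases (1, 1), pool now (4, 2)
  golf: need (4, 2) fits (4, 2); releases (1, 3), pool now (5, 5)
  india: need (4, 2) fits (5, 5); releases (1, 2), pool now (6, 7)
  echo: need (1, 3) fits (6, 7); releases (1, 1), pool now (7, 8)
  hotel: need (3, 6) fits (7, 8); releases (0, 1), pool now (7, 9)
  alpha: need (2, 6) fits (7, 9); releases (3, 2), pool now (10, 11)


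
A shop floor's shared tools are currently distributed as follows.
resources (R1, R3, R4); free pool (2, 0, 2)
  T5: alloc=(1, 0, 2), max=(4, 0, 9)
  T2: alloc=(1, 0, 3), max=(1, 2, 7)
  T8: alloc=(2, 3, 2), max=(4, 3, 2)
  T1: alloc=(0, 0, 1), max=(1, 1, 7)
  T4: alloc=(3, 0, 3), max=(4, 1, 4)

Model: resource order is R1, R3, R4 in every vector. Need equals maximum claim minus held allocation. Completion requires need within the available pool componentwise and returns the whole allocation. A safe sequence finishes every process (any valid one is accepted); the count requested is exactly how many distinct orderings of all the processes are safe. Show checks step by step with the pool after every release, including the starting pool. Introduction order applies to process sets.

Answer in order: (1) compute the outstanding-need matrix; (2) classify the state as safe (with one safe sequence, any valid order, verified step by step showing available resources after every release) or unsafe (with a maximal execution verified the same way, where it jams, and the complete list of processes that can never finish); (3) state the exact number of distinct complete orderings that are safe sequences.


(1) Need matrix, components ordered R1, R3, R4:
  T5: (3, 0, 7)
  T2: (0, 2, 4)
  T8: (2, 0, 0)
  T1: (1, 1, 6)
  T4: (1, 1, 1)
(2) SAFE, for example via the order T8, T2, T5, T4, T1.
Key observation: T8 marks the first exact bind of the order: its need (2, 0, 0) fits the free (2, 0, 2) with zero slack on a requested resource.
Check, step by step:
  pool = (2, 0, 2)
  run T8 (needs (2, 0, 0), free (2, 0, 2)); after release of (2, 3, 2) the pool is (4, 3, 4)
  run T2 (needs (0, 2, 4), free (4, 3, 4)); after release of (1, 0, 3) the pool is (5, 3, 7)
  run T5 (needs (3, 0, 7), free (5, 3, 7)); after release of (1, 0, 2) the pool is (6, 3, 9)
  run T4 (needs (1, 1, 1), free (6, 3, 9)); after release of (3, 0, 3) the pool is (9, 3, 12)
  run T1 (needs (1, 1, 6), free (9, 3, 12)); after release of (0, 0, 1) the pool is (9, 3, 13)
(3) Precisely 12 of the possible complete orderings are safe sequences.


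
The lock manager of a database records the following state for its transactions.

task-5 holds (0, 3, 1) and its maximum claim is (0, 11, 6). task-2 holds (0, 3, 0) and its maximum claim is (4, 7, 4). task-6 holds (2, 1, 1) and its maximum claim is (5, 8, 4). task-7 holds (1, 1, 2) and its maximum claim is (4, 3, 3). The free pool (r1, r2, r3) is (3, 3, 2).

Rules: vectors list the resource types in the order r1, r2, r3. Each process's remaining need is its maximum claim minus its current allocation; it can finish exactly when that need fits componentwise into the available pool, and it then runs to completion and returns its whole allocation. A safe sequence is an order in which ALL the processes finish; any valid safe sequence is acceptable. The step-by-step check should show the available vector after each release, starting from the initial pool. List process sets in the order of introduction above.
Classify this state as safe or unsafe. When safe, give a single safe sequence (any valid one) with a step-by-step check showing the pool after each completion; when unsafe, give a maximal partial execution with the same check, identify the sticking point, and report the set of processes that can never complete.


SAFE — a valid safe sequence is task-7, task-2, task-6, task-5.
Key observation: task-7 marks the first exact bind of the order: its need (3, 2, 1) fits the free (3, 3, 2) with zero slack on a requested resource.
Walking it through:
  pool = (3, 3, 2)
  task-7 needs (3, 2, 1) <= (3, 3, 2) -> finishes; pool += (1, 1, 2) = (4, 4, 4)
  task-2 needs (4, 4, 4) <= (4, 4, 4) -> finishes; pool += (0, 3, 0) = (4, 7, 4)
  task-6 needs (3, 7, 3) <= (4, 7, 4) -> finishes; pool += (2, 1, 1) = (6, 8, 5)
  task-5 needs (0, 8, 5) <= (6, 8, 5) -> finishes; pool += (0, 3, 1) = (6, 11, 6)


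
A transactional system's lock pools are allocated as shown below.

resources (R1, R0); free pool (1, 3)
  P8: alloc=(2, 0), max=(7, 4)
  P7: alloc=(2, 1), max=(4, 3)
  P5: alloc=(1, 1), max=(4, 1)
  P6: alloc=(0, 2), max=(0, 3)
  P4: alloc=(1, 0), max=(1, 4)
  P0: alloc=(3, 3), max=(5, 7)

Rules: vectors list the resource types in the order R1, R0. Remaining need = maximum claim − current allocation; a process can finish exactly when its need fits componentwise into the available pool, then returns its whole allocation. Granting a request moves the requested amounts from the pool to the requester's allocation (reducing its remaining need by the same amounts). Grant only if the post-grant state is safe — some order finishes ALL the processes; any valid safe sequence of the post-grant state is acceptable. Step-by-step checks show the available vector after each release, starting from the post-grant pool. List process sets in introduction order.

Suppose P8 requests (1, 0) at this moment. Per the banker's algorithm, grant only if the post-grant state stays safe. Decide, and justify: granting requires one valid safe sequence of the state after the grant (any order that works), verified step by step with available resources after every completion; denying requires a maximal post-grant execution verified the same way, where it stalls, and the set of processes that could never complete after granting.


DENY — the pretend-granted state is unsafe.
Key observation: after P6, P4 complete, (1, 5) is the best the pool ever gets, yet each leftover process wants more R1.
After a pretend grant, a maximal execution: P6, P4 — then nothing else fits. Step-by-step check:
  pool = (0, 3)
  run P6 (needs (0, 1), free (0, 3)); after release of (0, 2) the pool is (0, 5)
  run P4 (needs (0, 4), free (0, 5)); after release of (1, 0) the pool is (1, 5)
  P8 cannot run: need (4, 4) vs free (1, 5) (insufficient R1)
  P7 cannot run: need (2, 2) vs free (1, 5) (insufficient R1)
  P5 cannot run: need (3, 0) vs free (1, 5) (insufficient R1)
  P0 cannot run: need (2, 4) vs free (1, 5) (insufficient R1)
Processes that could never finish after the grant: P8, P7, P5 and P0.


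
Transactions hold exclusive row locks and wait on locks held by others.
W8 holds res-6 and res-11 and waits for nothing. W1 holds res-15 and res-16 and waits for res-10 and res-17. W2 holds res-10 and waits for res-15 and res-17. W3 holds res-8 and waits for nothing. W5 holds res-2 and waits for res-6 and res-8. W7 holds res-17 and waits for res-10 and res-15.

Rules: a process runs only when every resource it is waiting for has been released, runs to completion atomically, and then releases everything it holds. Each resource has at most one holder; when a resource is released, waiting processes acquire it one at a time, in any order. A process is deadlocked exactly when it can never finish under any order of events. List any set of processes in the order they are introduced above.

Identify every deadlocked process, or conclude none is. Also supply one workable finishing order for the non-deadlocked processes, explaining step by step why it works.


The deadlocked set is W1, W2 and W7.
Key observation: the cycle W1 -> W2 -> W1 can never break — each member waits on the next; W7 is caught in further circular waits.
A valid finishing order for the others: W8, W3, W5.
Check, step by step:
  W8 waits on nothing -> runs at once and releases res-6 and res-11
  W3 waits on nothing -> runs at once and releases res-8
  W5 waits on res-6 and res-8 — all released -> runs and releases res-2


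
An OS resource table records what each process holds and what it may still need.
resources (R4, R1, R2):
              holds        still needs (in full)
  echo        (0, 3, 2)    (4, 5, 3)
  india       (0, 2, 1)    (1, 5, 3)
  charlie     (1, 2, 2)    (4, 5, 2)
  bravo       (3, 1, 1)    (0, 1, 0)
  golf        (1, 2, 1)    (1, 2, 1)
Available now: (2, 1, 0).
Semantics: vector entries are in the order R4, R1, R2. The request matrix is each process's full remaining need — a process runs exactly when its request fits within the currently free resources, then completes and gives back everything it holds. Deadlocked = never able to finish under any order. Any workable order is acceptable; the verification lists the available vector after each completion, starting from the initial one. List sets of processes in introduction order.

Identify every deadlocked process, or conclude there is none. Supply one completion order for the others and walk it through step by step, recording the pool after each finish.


Deadlocked set: echo, india and charlie.
Key observation: once bravo, golf finish, the pool peaks at (6, 4, 2) — and every remaining process still needs more R1 than that.
One completion order for the rest: bravo, golf. Verifying each step:
  pool = (2, 1, 0)
  run bravo (needs (0, 1, 0), free (2, 1, 0)); after release of (3, 1, 1) the pool is (5, 2, 1)
  run golf (needs (1, 2, 1), free (5, 2, 1)); after release of (1, 2, 1) the pool is (6, 4, 2)
None of the blocked processes ever fits:
  echo cannot run: need (4, 5, 3) vs free (6, 4, 2) (insufficient R1 and R2)
  india cannot run: need (1, 5, 3) vs free (6, 4, 2) (insufficient R1 and R2)
  charlie cannot run: need (4, 5, 2) vs free (6, 4, 2) (insufficient R1)


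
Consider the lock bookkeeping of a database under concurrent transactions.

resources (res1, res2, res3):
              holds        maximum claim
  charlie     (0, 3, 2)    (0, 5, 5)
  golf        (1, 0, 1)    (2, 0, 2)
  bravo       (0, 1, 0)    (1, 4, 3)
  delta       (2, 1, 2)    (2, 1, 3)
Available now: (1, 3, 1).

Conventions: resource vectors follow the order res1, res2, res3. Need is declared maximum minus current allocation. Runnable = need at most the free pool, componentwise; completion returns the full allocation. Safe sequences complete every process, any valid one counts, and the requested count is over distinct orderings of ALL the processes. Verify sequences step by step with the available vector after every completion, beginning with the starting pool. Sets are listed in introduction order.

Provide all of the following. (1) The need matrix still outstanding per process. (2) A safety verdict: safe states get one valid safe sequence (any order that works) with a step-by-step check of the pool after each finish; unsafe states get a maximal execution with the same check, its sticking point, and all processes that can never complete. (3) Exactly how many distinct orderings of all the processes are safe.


(1) Outstanding need per process (order res1, res2, res3):
  charlie: (0, 2, 3)
  golf: (1, 0, 1)
  bravo: (1, 3, 3)
  delta: (0, 0, 1)
(2) SAFE. One safe sequence: delta, charlie, golf, bravo.
Key observation: delta is the earliest step where a requested resource binds exactly: need (0, 0, 1), pool (1, 3, 1) at its turn.
Walking it through:
  pool = (1, 3, 1)
  delta needs (0, 0, 1) <= (1, 3, 1) -> finishes; pool += (2, 1, 2) = (3, 4, 3)
  charlie needs (0, 2, 3) <= (3, 4, 3) -> finishes; pool += (0, 3, 2) = (3, 7, 5)
  golf needs (1, 0, 1) <= (3, 7, 5) -> finishes; pool += (1, 0, 1) = (4, 7, 6)
  bravo needs (1, 3, 3) <= (4, 7, 6) -> finishes; pool += (0, 1, 0) = (4, 8, 6)
(3) The exact count: 8 of the possible complete orderings are safe sequences.


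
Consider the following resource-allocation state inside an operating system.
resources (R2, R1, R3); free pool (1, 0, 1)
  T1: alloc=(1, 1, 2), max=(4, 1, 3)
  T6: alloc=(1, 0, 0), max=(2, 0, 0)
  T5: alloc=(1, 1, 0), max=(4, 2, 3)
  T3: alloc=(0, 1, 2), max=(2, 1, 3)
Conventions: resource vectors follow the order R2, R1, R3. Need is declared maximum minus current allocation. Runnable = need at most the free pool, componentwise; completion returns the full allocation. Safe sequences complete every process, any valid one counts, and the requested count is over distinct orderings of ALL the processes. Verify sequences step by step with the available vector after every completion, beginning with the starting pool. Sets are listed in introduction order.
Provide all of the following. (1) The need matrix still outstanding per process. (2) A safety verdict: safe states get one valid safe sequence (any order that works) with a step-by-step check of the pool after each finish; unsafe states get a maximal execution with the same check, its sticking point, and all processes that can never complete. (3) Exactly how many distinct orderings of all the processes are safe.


(1) Need matrix, components ordered R2, R1, R3:
  T1: (3, 0, 1)
  T6: (1, 0, 0)
  T5: (3, 1, 3)
  T3: (2, 0, 1)
(2) UNSAFE.
Key observation: the wall is R2: completing T6, T3 brings the pool only to (2, 1, 3), and all the rest need more.
The run T6, T3 cannot be extended any further. Check, step by step:
  pool = (1, 0, 1)
  run T6 (needs (1, 0, 0), free (1, 0, 1)); after release of (1, 0, 0) the pool is (2, 0, 1)
  run T3 (needs (2, 0, 1), free (2, 0, 1)); after release of (0, 1, 2) the pool is (2, 1, 3)
  T1 still needs (3, 0, 1) but only (2, 1, 3) is free — short on R2
  T5 still needs (3, 1, 3) but only (2, 1, 3) is free — short on R2
Processes that can never finish: T1 and T5.
(3) The exact count: 0 of the possible complete orderings are safe sequences.


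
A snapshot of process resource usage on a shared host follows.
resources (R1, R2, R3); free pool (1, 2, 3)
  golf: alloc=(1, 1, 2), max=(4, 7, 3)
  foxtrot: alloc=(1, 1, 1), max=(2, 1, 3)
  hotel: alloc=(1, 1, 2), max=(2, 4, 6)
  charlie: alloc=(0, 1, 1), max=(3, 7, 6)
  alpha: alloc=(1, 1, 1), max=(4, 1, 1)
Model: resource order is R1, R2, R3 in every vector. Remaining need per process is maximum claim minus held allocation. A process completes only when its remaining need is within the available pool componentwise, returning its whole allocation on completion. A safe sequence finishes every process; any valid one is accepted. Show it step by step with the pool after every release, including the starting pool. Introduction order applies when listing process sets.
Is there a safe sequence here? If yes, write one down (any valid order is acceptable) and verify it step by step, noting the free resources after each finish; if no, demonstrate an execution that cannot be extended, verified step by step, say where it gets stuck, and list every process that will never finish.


The state is UNSAFE.
Key observation: after foxtrot, hotel, alpha complete, (4, 5, 7) is the best the pool ever gets, yet each leftover process wants more R2.
Going as far as possible: foxtrot, hotel, alpha; after that, nothing fits. Step-by-step check:
  pool = (1, 2, 3)
  foxtrot: need (1, 0, 2) fits (1, 2, 3); releases (1, 1, 1), pool now (2, 3, 4)
  hotel: need (1, 3, 4) fits (2, 3, 4); releases (1, 1, 2), pool now (3, 4, 6)
  alpha: need (3, 0, 0) fits (3, 4, 6); releases (1, 1, 1), pool now (4, 5, 7)
  golf cannot run: need (3, 6, 1) vs free (4, 5, 7) (insufficient R2)
  charlie cannot run: need (3, 6, 5) vs free (4, 5, 7) (insufficient R2)
Never able to finish: golf and charlie.


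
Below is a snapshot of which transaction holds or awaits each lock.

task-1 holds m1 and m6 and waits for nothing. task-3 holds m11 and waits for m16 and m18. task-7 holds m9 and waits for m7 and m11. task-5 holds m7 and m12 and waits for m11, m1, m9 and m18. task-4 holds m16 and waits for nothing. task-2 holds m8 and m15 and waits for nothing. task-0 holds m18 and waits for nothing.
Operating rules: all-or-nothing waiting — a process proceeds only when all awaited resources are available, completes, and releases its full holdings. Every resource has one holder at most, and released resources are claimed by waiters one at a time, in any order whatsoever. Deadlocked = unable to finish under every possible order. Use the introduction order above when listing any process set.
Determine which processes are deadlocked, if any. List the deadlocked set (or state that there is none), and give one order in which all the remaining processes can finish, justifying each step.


Deadlocked: task-7 and task-5.
Key observation: the knot is the closed ring of waits task-7 -> task-5 -> task-7; no other process is dragged down with it.
The rest can finish in the order task-1, task-2, task-0, task-4, task-3.
Check, step by step:
  run task-1 (it waits on nothing); releases m1 and m6
  run task-2 (it waits on nothing); releases m8 and m15
  run task-0 (it waits on nothing); releases m18
  run task-4 (it waits on nothing); releases m16
  task-3: everything it awaited (m16 and m18) is free; runs, freeing m11


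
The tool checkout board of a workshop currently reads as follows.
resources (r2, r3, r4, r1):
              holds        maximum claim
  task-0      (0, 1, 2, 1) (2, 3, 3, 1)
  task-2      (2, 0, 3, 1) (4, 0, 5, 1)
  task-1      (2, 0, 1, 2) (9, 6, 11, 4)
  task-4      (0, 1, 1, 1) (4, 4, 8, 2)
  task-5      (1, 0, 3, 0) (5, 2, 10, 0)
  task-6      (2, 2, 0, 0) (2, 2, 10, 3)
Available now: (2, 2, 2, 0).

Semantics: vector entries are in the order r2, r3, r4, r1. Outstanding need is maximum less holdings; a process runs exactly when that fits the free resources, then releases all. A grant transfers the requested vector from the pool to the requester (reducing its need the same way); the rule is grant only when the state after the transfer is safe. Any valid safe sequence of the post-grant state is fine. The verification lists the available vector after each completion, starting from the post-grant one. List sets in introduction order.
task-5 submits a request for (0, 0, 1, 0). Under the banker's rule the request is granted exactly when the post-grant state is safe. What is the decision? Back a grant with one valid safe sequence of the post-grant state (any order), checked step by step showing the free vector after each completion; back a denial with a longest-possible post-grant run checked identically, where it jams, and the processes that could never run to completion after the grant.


GRANT — the state after the grant stays safe, e.g. via task-0, task-2, task-5, task-4, task-6, task-1.
Key observation: with (2, 2, 1, 0) left after the transfer, task-0 can run at once — the state stays safe.
Step-by-step check of the post-grant state:
  pool = (2, 2, 1, 0)
  run task-0 (needs (2, 2, 1, 0), free (2, 2, 1, 0)); after release of (0, 1, 2, 1) the pool is (2, 3, 3, 1)
  run task-2 (needs (2, 0, 2, 0), free (2, 3, 3, 1)); after release of (2, 0, 3, 1) the pool is (4, 3, 6, 2)
  run task-5 (needs (4, 2, 6, 0), free (4, 3, 6, 2)); after release of (1, 0, 4, 0) the pool is (5, 3, 10, 2)
  run task-4 (needs (4, 3, 7, 1), free (5, 3, 10, 2)); after release of (0, 1, 1, 1) the pool is (5, 4, 11, 3)
  run task-6 (needs (0, 0, 10, 3), free (5, 4, 11, 3)); after release of (2, 2, 0, 0) the pool is (7, 6, 11, 3)
  run task-1 (needs (7, 6, 10, 2), free (7, 6, 11, 3)); after release of (2, 0, 1, 2) the pool is (9, 6, 12, 5)


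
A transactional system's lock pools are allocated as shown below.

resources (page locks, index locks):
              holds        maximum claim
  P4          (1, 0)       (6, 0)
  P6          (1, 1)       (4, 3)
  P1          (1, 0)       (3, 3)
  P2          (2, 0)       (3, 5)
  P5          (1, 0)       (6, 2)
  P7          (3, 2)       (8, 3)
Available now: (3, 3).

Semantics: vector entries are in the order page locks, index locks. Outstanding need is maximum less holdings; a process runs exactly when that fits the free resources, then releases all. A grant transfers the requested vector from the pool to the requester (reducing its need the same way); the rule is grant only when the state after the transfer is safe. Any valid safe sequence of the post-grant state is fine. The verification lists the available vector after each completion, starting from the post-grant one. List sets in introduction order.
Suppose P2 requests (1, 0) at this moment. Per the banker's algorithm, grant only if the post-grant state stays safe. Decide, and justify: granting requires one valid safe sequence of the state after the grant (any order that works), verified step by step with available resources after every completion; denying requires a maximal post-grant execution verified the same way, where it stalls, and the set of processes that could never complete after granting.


DENY: after the grant no complete ordering would exist.
Key observation: after P1, P6 the pool peaks at (4, 4), and each blocked process is short somewhere: P4 on page locks; P2 on index locks; P5 on page locks; P7 on page locks.
After a pretend grant, a maximal execution: P1, P6 — then nothing else fits. Verifying each step:
  pool = (2, 3)
  run P1 (needs (2, 3), free (2, 3)); after release of (1, 0) the pool is (3, 3)
  run P6 (needs (3, 2), free (3, 3)); after release of (1, 1) the pool is (4, 4)
  blocked: P4 wants (5, 0), pool (4, 4) — not enough page locks
  blocked: P2 wants (0, 5), pool (4, 4) — not enough index locks
  blocked: P5 wants (5, 2), pool (4, 4) — not enough page locks
  blocked: P7 wants (5, 1), pool (4, 4) — not enough page locks
Processes that could never finish after the grant: P4, P2, P5 and P7.


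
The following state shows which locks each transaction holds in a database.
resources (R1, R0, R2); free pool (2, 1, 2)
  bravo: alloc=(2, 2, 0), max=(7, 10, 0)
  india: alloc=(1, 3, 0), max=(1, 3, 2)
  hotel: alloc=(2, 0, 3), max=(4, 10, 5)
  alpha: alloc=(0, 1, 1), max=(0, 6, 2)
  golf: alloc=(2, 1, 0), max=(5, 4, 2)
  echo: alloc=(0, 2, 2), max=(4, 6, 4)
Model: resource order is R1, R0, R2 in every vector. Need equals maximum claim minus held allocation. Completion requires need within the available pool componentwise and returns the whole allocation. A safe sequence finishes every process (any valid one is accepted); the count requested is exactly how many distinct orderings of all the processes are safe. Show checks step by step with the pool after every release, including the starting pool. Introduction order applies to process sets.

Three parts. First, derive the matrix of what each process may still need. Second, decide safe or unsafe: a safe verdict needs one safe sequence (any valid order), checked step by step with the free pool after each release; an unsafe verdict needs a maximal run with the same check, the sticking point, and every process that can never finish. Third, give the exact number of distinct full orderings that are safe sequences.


(1) Need matrix, components ordered R1, R0, R2:
  bravo: (5, 8, 0)
  india: (0, 0, 2)
  hotel: (2, 10, 2)
  alpha: (0, 5, 1)
  golf: (3, 3, 2)
  echo: (4, 4, 2)
(2) SAFE — a valid safe sequence is india, golf, alpha, echo, bravo, hotel.
Key observation: india marks the first exact bind of the order: its need (0, 0, 2) fits the free (2, 1, 2) with zero slack on a requested resource.
Step-by-step check:
  pool = (2, 1, 2)
  india needs (0, 0, 2) <= (2, 1, 2) -> finishes; pool += (1, 3, 0) = (3, 4, 2)
  golf needs (3, 3, 2) <= (3, 4, 2) -> finishes; pool += (2, 1, 0) = (5, 5, 2)
  alpha needs (0, 5, 1) <= (5, 5, 2) -> finishes; pool += (0, 1, 1) = (5, 6, 3)
  echo needs (4, 4, 2) <= (5, 6, 3) -> finishes; pool += (0, 2, 2) = (5, 8, 5)
  bravo needs (5, 8, 0) <= (5, 8, 5) -> finishes; pool += (2, 2, 0) = (7, 10, 5)
  hotel needs (2, 10, 2) <= (7, 10, 5) -> finishes; pool += (2, 0, 3) = (9, 10, 8)
(3) Precisely 2 of the possible complete orderings are safe sequences.


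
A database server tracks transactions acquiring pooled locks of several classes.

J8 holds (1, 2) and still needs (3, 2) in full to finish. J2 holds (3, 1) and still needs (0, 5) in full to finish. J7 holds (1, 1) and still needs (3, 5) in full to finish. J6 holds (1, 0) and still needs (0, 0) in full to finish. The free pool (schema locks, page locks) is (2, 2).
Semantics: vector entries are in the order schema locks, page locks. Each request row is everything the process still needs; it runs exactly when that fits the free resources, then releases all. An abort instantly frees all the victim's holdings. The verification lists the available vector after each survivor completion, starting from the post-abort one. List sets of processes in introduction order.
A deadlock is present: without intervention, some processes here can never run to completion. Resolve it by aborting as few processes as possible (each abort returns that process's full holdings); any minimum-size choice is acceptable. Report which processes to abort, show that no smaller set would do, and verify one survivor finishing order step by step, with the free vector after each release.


Abort J2.
Key observation: aborting J2 returns (3, 1), and J7 — hopeless before — runs at step 3 with the returned capacity in the pool.
Minimality: the empty abort set fails — the state is deadlocked as it stands.
The survivors complete as J8, J6, J7. Walking it through (starting from the post-abort pool):
  pool = (5, 3)
  J8: need (3, 2) fits (5, 3); releases (1, 2), pool now (6, 5)
  J6: need (0, 0) fits (6, 5); releases (1, 0), pool now (7, 5)
  J7: need (3, 5) fits (7, 5); releases (1, 1), pool now (8, 6)


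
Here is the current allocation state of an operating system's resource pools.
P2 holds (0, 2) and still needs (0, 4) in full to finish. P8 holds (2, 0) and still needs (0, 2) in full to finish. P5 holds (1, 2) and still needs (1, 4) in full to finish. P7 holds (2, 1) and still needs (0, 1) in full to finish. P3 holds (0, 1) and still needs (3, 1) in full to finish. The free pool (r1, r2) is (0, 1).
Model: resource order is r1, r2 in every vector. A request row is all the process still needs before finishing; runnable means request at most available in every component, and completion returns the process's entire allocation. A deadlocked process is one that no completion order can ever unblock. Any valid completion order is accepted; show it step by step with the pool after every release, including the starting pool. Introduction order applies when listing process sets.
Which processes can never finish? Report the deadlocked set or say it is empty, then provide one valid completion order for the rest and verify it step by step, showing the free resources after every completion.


Deadlocked set: P2 and P5.
Key observation: P7, P8, P3 can finish, but then (4, 3) is all there is, and the blocked group's r2 demands exceed it.
The rest can finish in the order P7, P8, P3. Verifying each step:
  pool = (0, 1)
  P7 needs (0, 1) <= (0, 1) -> finishes; pool += (2, 1) = (2, 2)
  P8 needs (0, 2) <= (2, 2) -> finishes; pool += (2, 0) = (4, 2)
  P3 needs (3, 1) <= (4, 2) -> finishes; pool += (0, 1) = (4, 3)
The blocked processes can never fit:
  P2 still needs (0, 4) but only (4, 3) is free — short on r2
  P5 still needs (1, 4) but only (4, 3) is free — short on r2


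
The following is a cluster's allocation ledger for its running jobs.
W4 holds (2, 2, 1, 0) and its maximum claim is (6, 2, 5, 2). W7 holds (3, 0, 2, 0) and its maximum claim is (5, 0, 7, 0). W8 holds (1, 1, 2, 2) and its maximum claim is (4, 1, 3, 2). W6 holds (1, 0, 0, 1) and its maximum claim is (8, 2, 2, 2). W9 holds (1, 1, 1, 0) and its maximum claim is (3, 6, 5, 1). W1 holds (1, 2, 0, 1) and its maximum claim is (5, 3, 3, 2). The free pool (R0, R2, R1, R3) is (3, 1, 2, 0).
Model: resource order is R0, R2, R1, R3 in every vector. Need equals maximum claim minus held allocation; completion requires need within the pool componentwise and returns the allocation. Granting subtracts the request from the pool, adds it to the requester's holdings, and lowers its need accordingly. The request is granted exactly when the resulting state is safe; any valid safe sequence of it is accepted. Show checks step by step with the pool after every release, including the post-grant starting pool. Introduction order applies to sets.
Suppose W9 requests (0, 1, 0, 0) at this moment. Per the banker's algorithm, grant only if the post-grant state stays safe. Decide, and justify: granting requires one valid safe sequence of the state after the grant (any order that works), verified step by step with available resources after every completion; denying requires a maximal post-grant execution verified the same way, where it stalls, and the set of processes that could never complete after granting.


GRANT — the state after the grant stays safe, e.g. via W8, W4, W7, W1, W6, W9.
Key observation: the transfer keeps a workable pool ((3, 0, 2, 0)); W8 starts the safe sequence.
Step-by-step check of the post-grant state:
  pool = (3, 0, 2, 0)
  W8: need (3, 0, 1, 0) fits (3, 0, 2, 0); releases (1, 1, 2, 2), pool now (4, 1, 4, 2)
  W4: need (4, 0, 4, 2) fits (4, 1, 4, 2); releases (2, 2, 1, 0), pool now (6, 3, 5, 2)
  W7: need (2, 0, 5, 0) fits (6, 3, 5, 2); releases (3, 0, 2, 0), pool now (9, 3, 7, 2)
  W1: need (4, 1, 3, 1) fits (9, 3, 7, 2); releases (1, 2, 0, 1), pool now (10, 5, 7, 3)
  W6: need (7, 2, 2, 1) fits (10, 5, 7, 3); releases (1, 0, 0, 1), pool now (11, 5, 7, 4)
  W9: need (2, 4, 4, 1) fits (11, 5, 7, 4); releases (1, 2, 1, 0), pool now (12, 7, 8, 4)


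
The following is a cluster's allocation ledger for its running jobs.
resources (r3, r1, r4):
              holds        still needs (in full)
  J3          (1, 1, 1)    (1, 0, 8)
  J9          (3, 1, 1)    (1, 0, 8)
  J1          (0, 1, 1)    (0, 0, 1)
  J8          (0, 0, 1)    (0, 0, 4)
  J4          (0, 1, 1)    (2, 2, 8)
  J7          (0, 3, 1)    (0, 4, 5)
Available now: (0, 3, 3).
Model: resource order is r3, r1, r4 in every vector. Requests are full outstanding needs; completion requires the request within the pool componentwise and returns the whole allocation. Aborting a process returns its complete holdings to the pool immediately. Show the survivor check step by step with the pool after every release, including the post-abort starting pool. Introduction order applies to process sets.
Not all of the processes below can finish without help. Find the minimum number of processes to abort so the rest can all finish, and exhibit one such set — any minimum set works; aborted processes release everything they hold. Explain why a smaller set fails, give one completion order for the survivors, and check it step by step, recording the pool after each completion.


Minimum abort set: J3 and J4.
Key observation: the deadlocked J9 becomes finishable only because J3 and J4 released (1, 2, 2); it completes at step 4 below.
Minimality, checking each single-abort alternative: J3 alone leaves J9 blocked (short on r4); J9 alone leaves J3 blocked (short on r4); J1 alone leaves J3 blocked (short on r3 and r4); J8 alone leaves J3 blocked (short on r3 and r4); J4 alone leaves J3 blocked (short on r3 and r4); J7 alone leaves J3 blocked (short on r3 and r4).
Survivors finish in the order: J7, J1, J8, J9. Verifying each step (pool after the aborts first):
  pool = (1, 5, 5)
  J7 needs (0, 4, 5) <= (1, 5, 5) -> finishes; pool += (0, 3, 1) = (1, 8, 6)
  J1 needs (0, 0, 1) <= (1, 8, 6) -> finishes; pool += (0, 1, 1) = (1, 9, 7)
  J8 needs (0, 0, 4) <= (1, 9, 7) -> finishes; pool += (0, 0, 1) = (1, 9, 8)
  J9 needs (1, 0, 8) <= (1, 9, 8) -> finishes; pool += (3, 1, 1) = (4, 10, 9)


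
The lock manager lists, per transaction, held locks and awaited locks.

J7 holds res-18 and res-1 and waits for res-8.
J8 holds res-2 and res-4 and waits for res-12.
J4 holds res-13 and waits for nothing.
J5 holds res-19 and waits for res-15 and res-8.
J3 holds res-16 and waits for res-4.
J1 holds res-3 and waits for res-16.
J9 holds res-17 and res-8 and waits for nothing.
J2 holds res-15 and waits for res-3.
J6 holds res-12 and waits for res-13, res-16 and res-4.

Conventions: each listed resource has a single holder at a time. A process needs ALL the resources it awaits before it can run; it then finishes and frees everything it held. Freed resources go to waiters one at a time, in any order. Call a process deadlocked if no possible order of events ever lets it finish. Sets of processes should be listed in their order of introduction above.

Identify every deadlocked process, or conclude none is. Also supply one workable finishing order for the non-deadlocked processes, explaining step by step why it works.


Deadlocked: J8, J5, J3, J1, J2 and J6.
Key observation: the loop J8 -> J6 -> J8 blocks itself forever; J3 is caught in further circular waits and J5, J1 and J2 wait into the deadlock from upstream.
A valid finishing order for the others: J9, J4, J7.
Check, step by step:
  J9: no waits; runs immediately, freeing res-17 and res-8
  J4: no waits; runs immediately, freeing res-13
  J7 waits on res-8 — all released -> runs and releases res-18 and res-1


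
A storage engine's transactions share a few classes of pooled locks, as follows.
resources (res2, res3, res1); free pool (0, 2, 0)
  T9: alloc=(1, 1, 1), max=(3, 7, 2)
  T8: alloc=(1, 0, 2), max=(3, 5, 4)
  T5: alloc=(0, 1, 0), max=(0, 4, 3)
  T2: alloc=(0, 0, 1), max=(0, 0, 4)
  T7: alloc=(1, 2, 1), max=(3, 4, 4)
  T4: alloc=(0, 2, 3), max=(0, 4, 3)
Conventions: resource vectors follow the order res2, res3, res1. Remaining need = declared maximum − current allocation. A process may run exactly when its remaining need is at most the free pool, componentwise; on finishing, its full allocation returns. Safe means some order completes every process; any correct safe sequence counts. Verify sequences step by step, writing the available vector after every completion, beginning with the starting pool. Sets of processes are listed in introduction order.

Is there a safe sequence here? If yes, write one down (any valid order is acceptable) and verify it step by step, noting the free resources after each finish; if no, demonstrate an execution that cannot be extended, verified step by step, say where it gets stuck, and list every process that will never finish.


UNSAFE.
Key observation: once T4, T2, T5 finish, the pool peaks at (0, 5, 4) — and every remaining process still needs more res2 than that.
A maximal execution: T4, T2, T5 — then nothing else fits. Step-by-step check:
  pool = (0, 2, 0)
  run T4 (needs (0, 2, 0), free (0, 2, 0)); after release of (0, 2, 3) the pool is (0, 4, 3)
  run T2 (needs (0, 0, 3), free (0, 4, 3)); after release of (0, 0, 1) the pool is (0, 4, 4)
  run T5 (needs (0, 3, 3), free (0, 4, 4)); after release of (0, 1, 0) the pool is (0, 5, 4)
  T9 cannot run: need (2, 6, 1) vs free (0, 5, 4) (insufficient res2 and res3)
  T8 cannot run: need (2, 5, 2) vs free (0, 5, 4) (insufficient res2)
  T7 cannot run: need (2, 2, 3) vs free (0, 5, 4) (insufficient res2)
Never able to finish: T9, T8 and T7.
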